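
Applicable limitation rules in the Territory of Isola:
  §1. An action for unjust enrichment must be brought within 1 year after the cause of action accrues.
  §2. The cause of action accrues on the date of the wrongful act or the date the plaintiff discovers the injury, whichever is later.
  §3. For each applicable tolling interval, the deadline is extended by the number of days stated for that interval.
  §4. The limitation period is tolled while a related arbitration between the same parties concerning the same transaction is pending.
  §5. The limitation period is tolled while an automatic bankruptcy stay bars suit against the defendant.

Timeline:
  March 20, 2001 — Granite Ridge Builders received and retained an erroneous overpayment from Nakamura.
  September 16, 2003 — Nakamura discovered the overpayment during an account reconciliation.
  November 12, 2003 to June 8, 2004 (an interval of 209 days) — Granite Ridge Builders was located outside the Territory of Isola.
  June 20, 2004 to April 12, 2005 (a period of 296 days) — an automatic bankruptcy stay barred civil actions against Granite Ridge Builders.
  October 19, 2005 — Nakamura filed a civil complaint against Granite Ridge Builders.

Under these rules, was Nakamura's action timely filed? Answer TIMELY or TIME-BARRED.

Because discovery on September 16, 2003 post-dates the March 20, 2001 act, accrual under the later-of rule falls on September 16, 2003.
The untolled deadline — 1 year after September 16, 2003 — is September 16, 2004.
The period was tolled for 296 days by the automatic bankruptcy stay (June 20, 2004 to April 12, 2005), pushing the deadline to July 9, 2005.
No stated provision tolls the period for the defendant's absence, so the interval from November 12, 2003 to June 8, 2004 has no effect on the deadline.
Filing on October 19, 2005 missed the July 9, 2005 deadline — the action is time-barred.

TIME-BARRED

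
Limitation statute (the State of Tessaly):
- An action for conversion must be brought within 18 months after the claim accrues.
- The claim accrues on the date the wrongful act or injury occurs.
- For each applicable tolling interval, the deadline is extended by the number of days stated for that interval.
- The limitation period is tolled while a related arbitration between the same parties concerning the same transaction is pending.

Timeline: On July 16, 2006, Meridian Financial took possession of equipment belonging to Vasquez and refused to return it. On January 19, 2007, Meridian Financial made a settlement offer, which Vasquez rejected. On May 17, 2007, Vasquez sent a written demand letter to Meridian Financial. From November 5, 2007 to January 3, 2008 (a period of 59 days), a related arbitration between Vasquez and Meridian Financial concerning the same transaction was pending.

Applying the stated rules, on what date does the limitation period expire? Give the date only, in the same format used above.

The claim accrued on July 16, 2006, when the wrongful act occurred.
18 months from July 16, 2006 is January 16, 2008.
Because the pending related arbitration ran from November 5, 2007 to January 3, 2008, the deadline is extended by 59 days to March 15, 2008.
Nothing else in the chronology tolls or restarts the period.

March 15, 2008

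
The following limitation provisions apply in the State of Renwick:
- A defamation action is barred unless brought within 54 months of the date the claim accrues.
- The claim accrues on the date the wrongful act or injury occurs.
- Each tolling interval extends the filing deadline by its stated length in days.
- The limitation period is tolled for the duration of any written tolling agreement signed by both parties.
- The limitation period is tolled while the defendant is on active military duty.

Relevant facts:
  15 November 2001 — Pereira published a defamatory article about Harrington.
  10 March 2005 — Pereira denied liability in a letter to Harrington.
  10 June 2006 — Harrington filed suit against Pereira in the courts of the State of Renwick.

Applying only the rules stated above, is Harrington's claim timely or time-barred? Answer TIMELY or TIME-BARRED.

The limitation period began to run on 15 November 2001.
Adding the 54 months base period to 15 November 2001 gives a deadline of 15 May 2006, before any tolling.
Nothing else in the chronology tolls or restarts the period.
The 10 June 2006 filing falls after the 15 May 2006 deadline; the claim is time-barred.

TIME-BARRED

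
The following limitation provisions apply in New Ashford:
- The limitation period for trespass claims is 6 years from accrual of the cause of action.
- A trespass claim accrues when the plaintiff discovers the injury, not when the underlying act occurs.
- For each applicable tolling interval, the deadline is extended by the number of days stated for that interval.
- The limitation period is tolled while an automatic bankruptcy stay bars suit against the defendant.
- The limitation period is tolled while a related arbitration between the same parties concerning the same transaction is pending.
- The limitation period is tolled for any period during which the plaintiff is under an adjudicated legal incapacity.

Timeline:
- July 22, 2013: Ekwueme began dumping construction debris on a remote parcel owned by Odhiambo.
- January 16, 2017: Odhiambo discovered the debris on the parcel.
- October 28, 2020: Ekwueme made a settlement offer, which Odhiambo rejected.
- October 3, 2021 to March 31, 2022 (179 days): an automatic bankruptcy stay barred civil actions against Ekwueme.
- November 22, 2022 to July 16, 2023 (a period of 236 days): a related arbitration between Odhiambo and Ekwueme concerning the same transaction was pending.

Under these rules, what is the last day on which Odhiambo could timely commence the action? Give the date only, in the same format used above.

March 6, 2024

Under the discovery rule, the claim accrued on January 16, 2017, when Odhiambo discovered the injury — not on the July 22, 2013 date of the underlying act.
The untolled deadline — 6 years after January 16, 2017 — is January 16, 2023.
The automatic bankruptcy stay from October 3, 2021 to March 31, 2022 tolled the period for 179 days, extending the deadline to July 14, 2023.
The period was tolled for 236 days by the pending related arbitration (November 22, 2022 to July 16, 2023), pushing the deadline to March 6, 2024.
None of the other events listed affects the running of the period under the stated rules.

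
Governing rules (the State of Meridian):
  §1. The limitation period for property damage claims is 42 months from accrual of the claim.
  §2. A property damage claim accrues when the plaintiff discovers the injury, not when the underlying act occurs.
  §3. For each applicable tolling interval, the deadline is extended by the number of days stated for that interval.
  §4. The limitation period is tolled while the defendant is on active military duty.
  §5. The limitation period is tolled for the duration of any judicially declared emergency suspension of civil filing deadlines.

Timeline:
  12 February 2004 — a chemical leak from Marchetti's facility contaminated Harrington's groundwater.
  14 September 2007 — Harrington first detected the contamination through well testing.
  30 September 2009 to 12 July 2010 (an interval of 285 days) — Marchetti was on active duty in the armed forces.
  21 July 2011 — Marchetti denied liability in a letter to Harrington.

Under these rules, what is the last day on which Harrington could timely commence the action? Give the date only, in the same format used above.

24 December 2011

Under the discovery rule, the claim accrued on 14 September 2007, when Harrington discovered the injury — not on the 12 February 2004 date of the underlying act.
42 months from 14 September 2007 is 14 March 2011.
The defendant's active military service from 30 September 2009 to 12 July 2010 tolled the period for 285 days, extending the deadline to 24 December 2011.
None of the other events listed affects the running of the period under the stated rules.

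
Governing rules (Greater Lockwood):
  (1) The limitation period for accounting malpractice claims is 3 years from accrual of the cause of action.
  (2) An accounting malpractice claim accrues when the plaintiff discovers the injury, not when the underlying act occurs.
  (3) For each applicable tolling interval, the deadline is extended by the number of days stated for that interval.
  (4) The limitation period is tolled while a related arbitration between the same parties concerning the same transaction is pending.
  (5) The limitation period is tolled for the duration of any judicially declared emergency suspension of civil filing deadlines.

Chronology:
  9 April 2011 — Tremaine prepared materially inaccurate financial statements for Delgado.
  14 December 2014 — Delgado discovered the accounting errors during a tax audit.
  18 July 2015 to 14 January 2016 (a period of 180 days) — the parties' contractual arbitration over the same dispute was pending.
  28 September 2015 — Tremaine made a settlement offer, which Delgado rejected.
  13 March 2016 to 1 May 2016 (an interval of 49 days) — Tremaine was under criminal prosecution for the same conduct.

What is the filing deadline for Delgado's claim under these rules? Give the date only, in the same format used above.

12 June 2018

The claim did not accrue until Delgado discovered the injury on 14 December 2014; the 9 April 2011 act date does not start the clock under the stated rule.
Adding the 3 years base period to 14 December 2014 gives a deadline of 14 December 2017, before any tolling.
The pending related arbitration from 18 July 2015 to 14 January 2016 tolled the period for 180 days, extending the deadline to 12 June 2018.
No stated provision tolls the period for a criminal prosecution, so the interval from 13 March 2016 to 1 May 2016 has no effect on the deadline.
Nothing else in the chronology tolls or restarts the period.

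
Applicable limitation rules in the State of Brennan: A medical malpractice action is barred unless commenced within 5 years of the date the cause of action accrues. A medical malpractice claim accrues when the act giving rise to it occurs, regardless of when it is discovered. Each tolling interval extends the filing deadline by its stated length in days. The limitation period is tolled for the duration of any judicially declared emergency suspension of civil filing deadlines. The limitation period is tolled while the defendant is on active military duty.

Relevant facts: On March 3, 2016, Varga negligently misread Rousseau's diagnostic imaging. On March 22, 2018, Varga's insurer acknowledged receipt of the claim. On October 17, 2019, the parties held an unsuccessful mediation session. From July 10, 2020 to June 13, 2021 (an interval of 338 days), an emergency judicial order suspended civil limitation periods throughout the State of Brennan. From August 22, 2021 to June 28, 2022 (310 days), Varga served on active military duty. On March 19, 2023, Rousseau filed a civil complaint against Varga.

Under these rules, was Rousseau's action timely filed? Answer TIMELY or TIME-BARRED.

TIME-BARRED

The limitation period began to run on March 3, 2016.
Adding the 5 years base period to March 3, 2016 gives a deadline of March 3, 2021, before any tolling.
The period was tolled for 338 days by the emergency suspension of filing deadlines (July 10, 2020 to June 13, 2021), pushing the deadline to February 4, 2022.
Because the defendant's active military service ran from August 22, 2021 to June 28, 2022, the deadline is extended by 310 days to December 11, 2022.
Nothing else in the chronology tolls or restarts the period.
The March 19, 2023 filing falls after the December 11, 2022 deadline; the claim is time-barred.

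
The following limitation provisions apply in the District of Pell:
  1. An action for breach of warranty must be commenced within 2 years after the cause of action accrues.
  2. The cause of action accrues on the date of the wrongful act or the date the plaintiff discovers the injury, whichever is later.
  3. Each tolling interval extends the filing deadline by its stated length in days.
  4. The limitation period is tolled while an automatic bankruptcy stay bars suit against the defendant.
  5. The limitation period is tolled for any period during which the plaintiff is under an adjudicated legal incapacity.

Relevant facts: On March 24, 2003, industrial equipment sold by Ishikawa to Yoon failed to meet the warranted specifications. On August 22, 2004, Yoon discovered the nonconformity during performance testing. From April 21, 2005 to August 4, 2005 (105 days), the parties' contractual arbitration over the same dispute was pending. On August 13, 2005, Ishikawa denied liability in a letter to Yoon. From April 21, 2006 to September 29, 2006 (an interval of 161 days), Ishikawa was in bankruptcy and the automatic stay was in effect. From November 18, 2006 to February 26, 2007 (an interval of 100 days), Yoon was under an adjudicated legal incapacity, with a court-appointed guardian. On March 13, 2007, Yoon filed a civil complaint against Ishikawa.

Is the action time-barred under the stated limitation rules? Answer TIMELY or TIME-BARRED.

TIMELY

Taking the later of the act (March 24, 2003) and discovery (August 22, 2004), the claim accrued on August 22, 2004.
Adding the 2 years base period to August 22, 2004 gives a deadline of August 22, 2006, before any tolling.
The period was tolled for 161 days by the automatic bankruptcy stay (April 21, 2006 to September 29, 2006), pushing the deadline to January 30, 2007.
The plaintiff's legal incapacity from November 18, 2006 to February 26, 2007 tolled the period for 100 days, extending the deadline to May 10, 2007.
The pending related arbitration from April 21, 2005 to August 4, 2005 does not toll the period, because no stated rule makes a pending arbitration a tolling event.
Nothing else in the chronology tolls or restarts the period.
Filing on March 13, 2007 beat the May 10, 2007 deadline — the action is timely.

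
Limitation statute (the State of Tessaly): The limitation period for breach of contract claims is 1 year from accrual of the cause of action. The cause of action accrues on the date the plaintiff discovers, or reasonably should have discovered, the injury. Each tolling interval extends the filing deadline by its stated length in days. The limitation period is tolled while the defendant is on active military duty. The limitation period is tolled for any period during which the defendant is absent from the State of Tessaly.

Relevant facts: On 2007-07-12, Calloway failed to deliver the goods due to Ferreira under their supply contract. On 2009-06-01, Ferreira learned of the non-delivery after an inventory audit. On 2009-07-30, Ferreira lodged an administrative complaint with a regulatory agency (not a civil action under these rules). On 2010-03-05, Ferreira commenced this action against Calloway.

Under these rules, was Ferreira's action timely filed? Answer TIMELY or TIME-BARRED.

TIMELY

Accrual is tied to discovery, so the period began on 2009-06-01 rather than on 2007-07-12 when the act occurred.
1 year from 2009-06-01 is 2010-06-01.
None of the other events listed affects the running of the period under the stated rules.
The 2010-03-05 filing precedes the 2010-06-01 deadline; the claim is timely.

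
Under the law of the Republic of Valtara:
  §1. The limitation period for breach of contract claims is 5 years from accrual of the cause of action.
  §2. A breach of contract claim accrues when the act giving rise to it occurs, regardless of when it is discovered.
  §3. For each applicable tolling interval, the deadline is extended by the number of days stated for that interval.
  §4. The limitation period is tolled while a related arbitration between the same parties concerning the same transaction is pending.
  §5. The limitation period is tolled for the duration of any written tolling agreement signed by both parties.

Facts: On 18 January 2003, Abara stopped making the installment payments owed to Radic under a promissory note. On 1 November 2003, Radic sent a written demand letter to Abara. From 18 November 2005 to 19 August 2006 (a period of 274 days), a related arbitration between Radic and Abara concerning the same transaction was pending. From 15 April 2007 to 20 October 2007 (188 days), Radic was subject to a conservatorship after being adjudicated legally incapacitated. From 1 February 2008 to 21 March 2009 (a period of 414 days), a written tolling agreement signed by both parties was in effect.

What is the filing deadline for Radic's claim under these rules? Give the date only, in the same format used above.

The limitation period began to run on 18 January 2003.
Adding the 5 years base period to 18 January 2003 gives a deadline of 18 January 2008, before any tolling.
The period was tolled for 274 days by the pending related arbitration (18 November 2005 to 19 August 2006), pushing the deadline to 18 October 2008.
The written tolling agreement from 1 February 2008 to 21 March 2009 tolled the period for 414 days, extending the deadline to 6 December 2009.
No stated provision tolls the period for the plaintiff's incapacity, so the interval from 15 April 2007 to 20 October 2007 has no effect on the deadline.
Nothing else in the chronology tolls or restarts the period.

6 December 2009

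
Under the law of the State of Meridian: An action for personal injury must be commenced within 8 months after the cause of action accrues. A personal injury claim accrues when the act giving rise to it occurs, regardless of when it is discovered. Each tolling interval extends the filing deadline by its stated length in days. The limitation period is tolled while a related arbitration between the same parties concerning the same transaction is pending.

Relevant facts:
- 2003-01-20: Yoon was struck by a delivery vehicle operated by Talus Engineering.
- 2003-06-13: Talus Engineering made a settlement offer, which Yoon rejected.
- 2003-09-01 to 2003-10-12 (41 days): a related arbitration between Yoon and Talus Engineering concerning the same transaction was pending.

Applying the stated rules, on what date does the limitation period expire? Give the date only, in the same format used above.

The claim accrued on 2003-01-20, when the wrongful act occurred.
Adding the 8 months base period to 2003-01-20 gives a deadline of 2003-09-20, before any tolling.
Because the pending related arbitration ran from 2003-09-01 to 2003-10-12, the deadline is extended by 41 days to 2003-10-31.
None of the other events listed affects the running of the period under the stated rules.

2003-10-31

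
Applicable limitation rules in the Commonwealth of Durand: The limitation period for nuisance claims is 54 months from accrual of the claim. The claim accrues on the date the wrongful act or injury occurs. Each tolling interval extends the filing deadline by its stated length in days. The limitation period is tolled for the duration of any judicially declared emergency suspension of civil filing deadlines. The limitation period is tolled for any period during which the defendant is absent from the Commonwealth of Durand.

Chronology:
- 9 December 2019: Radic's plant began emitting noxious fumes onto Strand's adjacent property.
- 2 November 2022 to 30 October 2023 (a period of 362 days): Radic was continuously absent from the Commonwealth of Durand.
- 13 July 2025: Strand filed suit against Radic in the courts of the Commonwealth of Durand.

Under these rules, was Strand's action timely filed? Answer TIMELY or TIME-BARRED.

The claim accrued on 9 December 2019, when the wrongful act occurred.
54 months from 9 December 2019 is 9 June 2024.
Because the defendant's absence from the jurisdiction ran from 2 November 2022 to 30 October 2023, the deadline is extended by 362 days to 6 June 2025.
Strand filed on 13 July 2025, after the 6 June 2025 deadline, so the action is time-barred.

TIME-BARRED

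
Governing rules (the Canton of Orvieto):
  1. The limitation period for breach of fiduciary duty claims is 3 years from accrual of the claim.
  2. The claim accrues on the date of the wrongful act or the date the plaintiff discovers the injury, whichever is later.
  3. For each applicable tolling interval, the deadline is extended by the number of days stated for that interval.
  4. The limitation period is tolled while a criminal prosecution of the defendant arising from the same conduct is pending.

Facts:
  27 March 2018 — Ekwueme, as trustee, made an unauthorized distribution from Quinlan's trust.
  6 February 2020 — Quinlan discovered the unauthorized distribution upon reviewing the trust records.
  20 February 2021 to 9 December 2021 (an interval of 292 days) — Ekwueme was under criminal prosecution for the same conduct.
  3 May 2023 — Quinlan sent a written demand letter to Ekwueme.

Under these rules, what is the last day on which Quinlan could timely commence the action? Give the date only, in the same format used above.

Taking the later of the act (27 March 2018) and discovery (6 February 2020), the claim accrued on 6 February 2020.
The untolled deadline — 3 years after 6 February 2020 — is 6 February 2023.
Because the pending criminal prosecution ran from 20 February 2021 to 9 December 2021, the deadline is extended by 292 days to 25 November 2023.
The other events in the timeline have no effect on the limitation period under the stated rules.

25 November 2023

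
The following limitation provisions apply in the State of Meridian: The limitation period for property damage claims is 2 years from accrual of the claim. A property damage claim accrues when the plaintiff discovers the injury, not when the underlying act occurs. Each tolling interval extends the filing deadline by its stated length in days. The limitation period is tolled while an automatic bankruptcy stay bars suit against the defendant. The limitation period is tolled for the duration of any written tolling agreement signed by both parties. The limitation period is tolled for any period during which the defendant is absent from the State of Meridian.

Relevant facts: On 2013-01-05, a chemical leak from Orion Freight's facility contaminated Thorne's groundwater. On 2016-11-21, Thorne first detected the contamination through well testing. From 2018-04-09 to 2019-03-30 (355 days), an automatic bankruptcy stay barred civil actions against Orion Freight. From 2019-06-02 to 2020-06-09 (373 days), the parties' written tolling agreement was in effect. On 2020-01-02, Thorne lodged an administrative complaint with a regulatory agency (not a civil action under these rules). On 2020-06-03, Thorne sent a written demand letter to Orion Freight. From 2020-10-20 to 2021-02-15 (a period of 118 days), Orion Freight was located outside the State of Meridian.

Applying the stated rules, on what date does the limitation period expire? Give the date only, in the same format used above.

The claim did not accrue until Thorne discovered the injury on 2016-11-21; the 2013-01-05 act date does not start the clock under the stated rule.
2 years from 2016-11-21 is 2018-11-21.
The automatic bankruptcy stay from 2018-04-09 to 2019-03-30 tolled the period for 355 days, extending the deadline to 2019-11-11.
The period was tolled for 373 days by the written tolling agreement (2019-06-02 to 2020-06-09), pushing the deadline to 2020-11-18.
The defendant's absence from the jurisdiction from 2020-10-20 to 2021-02-15 tolled the period for 118 days, extending the deadline to 2021-03-16.
Nothing else in the chronology tolls or restarts the period.

2021-03-16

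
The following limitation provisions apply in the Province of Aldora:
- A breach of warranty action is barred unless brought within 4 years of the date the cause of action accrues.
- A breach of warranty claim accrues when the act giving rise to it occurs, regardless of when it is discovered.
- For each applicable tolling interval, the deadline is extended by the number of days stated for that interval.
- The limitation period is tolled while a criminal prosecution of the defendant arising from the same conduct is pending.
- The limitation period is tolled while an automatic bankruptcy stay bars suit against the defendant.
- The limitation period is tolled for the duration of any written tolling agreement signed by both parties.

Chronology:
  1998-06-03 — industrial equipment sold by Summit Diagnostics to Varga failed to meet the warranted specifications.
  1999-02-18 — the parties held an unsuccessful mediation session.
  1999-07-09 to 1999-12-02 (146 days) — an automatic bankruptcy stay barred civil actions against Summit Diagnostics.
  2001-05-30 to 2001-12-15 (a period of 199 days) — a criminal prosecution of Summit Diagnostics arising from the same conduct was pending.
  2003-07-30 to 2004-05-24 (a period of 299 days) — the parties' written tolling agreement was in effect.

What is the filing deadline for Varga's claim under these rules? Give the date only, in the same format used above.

The limitation period began to run on 1998-06-03.
The untolled deadline — 4 years after 1998-06-03 — is 2002-06-03.
The automatic bankruptcy stay from 1999-07-09 to 1999-12-02 tolled the period for 146 days, extending the deadline to 2002-10-27.
The pending criminal prosecution from 2001-05-30 to 2001-12-15 tolled the period for 199 days, extending the deadline to 2003-05-14.
The written tolling agreement starting 2003-07-30 came too late — the period had run on 2003-05-14 — and so does not extend the deadline.
The other events in the timeline have no effect on the limitation period under the stated rules.

2003-05-14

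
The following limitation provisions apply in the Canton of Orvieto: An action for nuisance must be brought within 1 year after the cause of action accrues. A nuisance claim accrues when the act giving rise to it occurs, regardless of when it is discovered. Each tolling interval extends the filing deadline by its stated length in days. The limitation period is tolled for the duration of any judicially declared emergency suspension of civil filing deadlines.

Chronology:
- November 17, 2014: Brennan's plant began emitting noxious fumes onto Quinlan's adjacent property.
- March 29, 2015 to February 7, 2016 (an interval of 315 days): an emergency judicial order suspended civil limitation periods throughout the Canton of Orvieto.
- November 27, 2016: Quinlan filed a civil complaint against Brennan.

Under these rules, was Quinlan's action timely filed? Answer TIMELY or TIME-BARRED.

The claim accrued on November 17, 2014, when the wrongful act occurred.
1 year from November 17, 2014 is November 17, 2015.
The emergency suspension of filing deadlines from March 29, 2015 to February 7, 2016 tolled the period for 315 days, extending the deadline to September 27, 2016.
The November 27, 2016 filing falls after the September 27, 2016 deadline; the claim is time-barred.

TIME-BARRED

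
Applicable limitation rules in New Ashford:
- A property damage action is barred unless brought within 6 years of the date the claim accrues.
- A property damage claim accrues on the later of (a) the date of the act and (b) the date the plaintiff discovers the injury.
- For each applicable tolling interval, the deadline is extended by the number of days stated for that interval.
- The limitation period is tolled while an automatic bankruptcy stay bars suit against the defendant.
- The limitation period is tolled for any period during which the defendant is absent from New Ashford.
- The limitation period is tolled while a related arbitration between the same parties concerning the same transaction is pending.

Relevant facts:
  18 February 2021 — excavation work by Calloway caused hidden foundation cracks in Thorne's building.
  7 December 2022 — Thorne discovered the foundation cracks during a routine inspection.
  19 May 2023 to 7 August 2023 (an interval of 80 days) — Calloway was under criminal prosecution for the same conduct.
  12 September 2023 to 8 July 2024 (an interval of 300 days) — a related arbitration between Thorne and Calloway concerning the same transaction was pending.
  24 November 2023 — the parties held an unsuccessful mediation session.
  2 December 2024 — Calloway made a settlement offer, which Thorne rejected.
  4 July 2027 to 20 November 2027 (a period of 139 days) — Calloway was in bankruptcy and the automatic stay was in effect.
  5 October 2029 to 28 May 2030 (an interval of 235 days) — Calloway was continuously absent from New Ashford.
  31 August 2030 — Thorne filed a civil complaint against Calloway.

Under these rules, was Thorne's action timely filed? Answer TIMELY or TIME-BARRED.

TIMELY

Taking the later of the act (18 February 2021) and discovery (7 December 2022), the claim accrued on 7 December 2022.
Adding the 6 years base period to 7 December 2022 gives a deadline of 7 December 2028, before any tolling.
Because the pending related arbitration ran from 12 September 2023 to 8 July 2024, the deadline is extended by 300 days to 3 October 2029.
The period was tolled for 139 days by the automatic bankruptcy stay (4 July 2027 to 20 November 2027), pushing the deadline to 19 February 2030.
Because the defendant's absence from the jurisdiction ran from 5 October 2029 to 28 May 2030, the deadline is extended by 235 days to 12 October 2030.
No stated provision tolls the period for a criminal prosecution, so the interval from 19 May 2023 to 7 August 2023 has no effect on the deadline.
None of the other events listed affects the running of the period under the stated rules.
Filing on 31 August 2030 beat the 12 October 2030 deadline — the action is timely.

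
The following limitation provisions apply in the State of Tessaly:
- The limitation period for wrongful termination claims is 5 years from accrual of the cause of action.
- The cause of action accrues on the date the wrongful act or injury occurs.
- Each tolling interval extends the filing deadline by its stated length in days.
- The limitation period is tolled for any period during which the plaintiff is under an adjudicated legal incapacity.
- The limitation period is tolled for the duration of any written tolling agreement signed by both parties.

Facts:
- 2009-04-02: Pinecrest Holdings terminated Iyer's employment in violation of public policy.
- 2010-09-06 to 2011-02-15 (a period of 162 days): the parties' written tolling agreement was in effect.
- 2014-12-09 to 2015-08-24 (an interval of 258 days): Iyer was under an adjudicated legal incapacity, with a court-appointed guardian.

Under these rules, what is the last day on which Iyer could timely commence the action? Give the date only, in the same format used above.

The limitation period began to run on 2009-04-02.
5 years from 2009-04-02 is 2014-04-02.
The written tolling agreement from 2010-09-06 to 2011-02-15 tolled the period for 162 days, extending the deadline to 2014-09-11.
The plaintiff's legal incapacity from 2014-12-09 to 2015-08-24 began after the period had already run on 2014-09-11, so it has no tolling effect.

2014-09-11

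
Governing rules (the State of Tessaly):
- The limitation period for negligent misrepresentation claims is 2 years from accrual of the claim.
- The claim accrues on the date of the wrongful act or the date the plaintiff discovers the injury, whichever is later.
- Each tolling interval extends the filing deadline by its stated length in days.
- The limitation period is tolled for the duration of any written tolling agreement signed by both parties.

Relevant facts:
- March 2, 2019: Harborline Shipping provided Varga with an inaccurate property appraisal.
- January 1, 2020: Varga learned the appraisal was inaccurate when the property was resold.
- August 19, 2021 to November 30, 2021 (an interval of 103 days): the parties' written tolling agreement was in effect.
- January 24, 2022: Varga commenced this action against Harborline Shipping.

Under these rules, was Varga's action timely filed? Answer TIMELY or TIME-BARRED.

TIMELY

Taking the later of the act (March 2, 2019) and discovery (January 1, 2020), the claim accrued on January 1, 2020.
2 years from January 1, 2020 is January 1, 2022.
The written tolling agreement from August 19, 2021 to November 30, 2021 tolled the period for 103 days, extending the deadline to April 14, 2022.
Filing on January 24, 2022 beat the April 14, 2022 deadline — the action is timely.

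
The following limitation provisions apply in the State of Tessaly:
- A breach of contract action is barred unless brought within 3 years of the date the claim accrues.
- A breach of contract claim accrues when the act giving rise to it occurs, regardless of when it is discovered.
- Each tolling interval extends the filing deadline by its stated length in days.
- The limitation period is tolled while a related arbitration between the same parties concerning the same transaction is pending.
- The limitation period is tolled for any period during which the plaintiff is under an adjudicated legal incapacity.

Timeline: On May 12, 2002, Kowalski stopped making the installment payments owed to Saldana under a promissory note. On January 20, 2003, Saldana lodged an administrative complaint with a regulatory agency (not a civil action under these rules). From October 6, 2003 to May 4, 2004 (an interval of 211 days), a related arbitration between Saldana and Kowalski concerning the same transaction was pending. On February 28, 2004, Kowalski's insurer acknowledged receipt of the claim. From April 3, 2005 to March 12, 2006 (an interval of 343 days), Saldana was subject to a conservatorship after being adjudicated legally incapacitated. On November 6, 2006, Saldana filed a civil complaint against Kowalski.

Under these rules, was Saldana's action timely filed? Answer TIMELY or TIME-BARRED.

TIMELY

The claim accrued on May 12, 2002, when the wrongful act occurred.
The untolled deadline — 3 years after May 12, 2002 — is May 12, 2005.
The pending related arbitration from October 6, 2003 to May 4, 2004 tolled the period for 211 days, extending the deadline to December 9, 2005.
The period was tolled for 343 days by the plaintiff's legal incapacity (April 3, 2005 to March 12, 2006), pushing the deadline to November 17, 2006.
None of the other events listed affects the running of the period under the stated rules.
Filing on November 6, 2006 beat the November 17, 2006 deadline — the action is timely.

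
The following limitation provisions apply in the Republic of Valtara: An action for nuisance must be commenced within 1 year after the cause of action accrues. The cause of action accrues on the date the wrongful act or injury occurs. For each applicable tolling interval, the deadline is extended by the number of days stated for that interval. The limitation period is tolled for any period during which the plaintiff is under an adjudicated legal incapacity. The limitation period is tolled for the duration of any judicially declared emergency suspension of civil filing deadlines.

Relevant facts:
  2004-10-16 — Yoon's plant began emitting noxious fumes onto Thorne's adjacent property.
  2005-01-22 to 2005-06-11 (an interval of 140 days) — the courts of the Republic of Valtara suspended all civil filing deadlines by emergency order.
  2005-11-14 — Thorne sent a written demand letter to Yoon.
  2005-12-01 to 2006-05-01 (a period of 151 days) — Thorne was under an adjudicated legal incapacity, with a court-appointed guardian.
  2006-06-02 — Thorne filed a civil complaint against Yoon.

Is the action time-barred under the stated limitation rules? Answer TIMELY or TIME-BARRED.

TIMELY

The limitation period began to run on 2004-10-16.
The untolled deadline — 1 year after 2004-10-16 — is 2005-10-16.
The period was tolled for 140 days by the emergency suspension of filing deadlines (2005-01-22 to 2005-06-11), pushing the deadline to 2006-03-05.
The period was tolled for 151 days by the plaintiff's legal incapacity (2005-12-01 to 2006-05-01), pushing the deadline to 2006-08-03.
None of the other events listed affects the running of the period under the stated rules.
Thorne filed on 2006-06-02, before the 2006-08-03 deadline, so the action is timely.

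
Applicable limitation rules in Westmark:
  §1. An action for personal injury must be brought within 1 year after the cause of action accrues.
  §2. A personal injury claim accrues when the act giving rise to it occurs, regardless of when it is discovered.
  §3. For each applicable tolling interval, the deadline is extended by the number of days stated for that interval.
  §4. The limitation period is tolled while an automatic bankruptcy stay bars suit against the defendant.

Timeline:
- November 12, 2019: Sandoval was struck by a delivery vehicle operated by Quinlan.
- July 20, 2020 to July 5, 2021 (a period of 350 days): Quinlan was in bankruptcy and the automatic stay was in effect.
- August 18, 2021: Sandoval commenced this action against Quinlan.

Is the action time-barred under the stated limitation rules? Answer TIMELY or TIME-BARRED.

The limitation period began to run on November 12, 2019.
1 year from November 12, 2019 is November 12, 2020.
The automatic bankruptcy stay from July 20, 2020 to July 5, 2021 tolled the period for 350 days, extending the deadline to October 28, 2021.
Sandoval filed on August 18, 2021, before the October 28, 2021 deadline, so the action is timely.

TIMELY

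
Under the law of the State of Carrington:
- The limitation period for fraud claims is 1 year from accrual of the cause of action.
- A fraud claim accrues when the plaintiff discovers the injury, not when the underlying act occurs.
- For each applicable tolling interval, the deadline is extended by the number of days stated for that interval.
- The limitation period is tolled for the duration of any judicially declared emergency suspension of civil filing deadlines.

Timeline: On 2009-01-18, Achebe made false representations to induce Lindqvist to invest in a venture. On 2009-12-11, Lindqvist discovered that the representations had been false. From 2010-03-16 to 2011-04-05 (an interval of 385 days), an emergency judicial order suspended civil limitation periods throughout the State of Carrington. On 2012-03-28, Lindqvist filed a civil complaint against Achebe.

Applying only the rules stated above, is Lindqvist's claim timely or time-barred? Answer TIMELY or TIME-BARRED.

Under the discovery rule, the claim accrued on 2009-12-11, when Lindqvist discovered the injury — not on the 2009-01-18 date of the underlying act.
1 year from 2009-12-11 is 2010-12-11.
Because the emergency suspension of filing deadlines ran from 2010-03-16 to 2011-04-05, the deadline is extended by 385 days to 2011-12-31.
The 2012-03-28 filing falls after the 2011-12-31 deadline; the claim is time-barred.

TIME-BARRED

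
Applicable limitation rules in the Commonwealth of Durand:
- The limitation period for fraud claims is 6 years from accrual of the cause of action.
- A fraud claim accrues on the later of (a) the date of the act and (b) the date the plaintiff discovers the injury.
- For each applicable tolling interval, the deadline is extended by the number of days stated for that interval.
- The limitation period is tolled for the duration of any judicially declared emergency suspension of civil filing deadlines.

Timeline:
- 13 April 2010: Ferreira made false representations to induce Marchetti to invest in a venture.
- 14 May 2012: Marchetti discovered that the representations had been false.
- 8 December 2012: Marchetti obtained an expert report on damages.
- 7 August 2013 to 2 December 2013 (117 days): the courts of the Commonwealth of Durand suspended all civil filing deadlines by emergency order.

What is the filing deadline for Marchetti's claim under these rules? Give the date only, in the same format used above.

The claim accrued on 14 May 2012 — the later of the 13 April 2010 act and the 14 May 2012 discovery.
6 years from 14 May 2012 is 14 May 2018.
Because the emergency suspension of filing deadlines ran from 7 August 2013 to 2 December 2013, the deadline is extended by 117 days to 8 September 2018.
The other events in the timeline have no effect on the limitation period under the stated rules.

8 September 2018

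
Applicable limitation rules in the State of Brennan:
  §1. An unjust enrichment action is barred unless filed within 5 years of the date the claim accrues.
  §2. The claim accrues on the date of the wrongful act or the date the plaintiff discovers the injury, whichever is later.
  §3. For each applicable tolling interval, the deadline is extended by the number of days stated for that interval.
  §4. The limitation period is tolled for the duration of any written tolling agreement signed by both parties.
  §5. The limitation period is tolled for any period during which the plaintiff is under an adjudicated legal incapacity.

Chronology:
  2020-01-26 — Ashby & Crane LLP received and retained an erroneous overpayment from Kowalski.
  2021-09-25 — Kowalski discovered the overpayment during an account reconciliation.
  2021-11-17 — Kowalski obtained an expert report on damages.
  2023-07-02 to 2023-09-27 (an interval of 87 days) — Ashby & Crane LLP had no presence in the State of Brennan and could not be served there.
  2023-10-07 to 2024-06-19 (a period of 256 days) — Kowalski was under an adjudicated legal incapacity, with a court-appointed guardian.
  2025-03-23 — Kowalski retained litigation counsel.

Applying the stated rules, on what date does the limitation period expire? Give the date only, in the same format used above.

Because discovery on 2021-09-25 post-dates the 2020-01-26 act, accrual under the later-of rule falls on 2021-09-25.
The untolled deadline — 5 years after 2021-09-25 — is 2026-09-25.
The plaintiff's legal incapacity from 2023-10-07 to 2024-06-19 tolled the period for 256 days, extending the deadline to 2027-06-08.
Although the defendant's absence ran from 2023-07-02 to 2023-09-27, the stated rules do not make that a tolling event, so it is disregarded.
The other events in the timeline have no effect on the limitation period under the stated rules.

2027-06-08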